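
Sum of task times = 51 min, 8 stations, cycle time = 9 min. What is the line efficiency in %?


Formula: Efficiency = Sum of Task Times / (N_stations * CT) * 100
Total station capacity = 8 stations * 9 min = 72 min
Efficiency = 51 / 72 * 100 = 70.8%

70.8%


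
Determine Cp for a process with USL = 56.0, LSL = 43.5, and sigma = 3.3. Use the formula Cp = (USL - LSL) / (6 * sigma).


Cp = (56.0 - 43.5) / (6 * 3.3)

0.63


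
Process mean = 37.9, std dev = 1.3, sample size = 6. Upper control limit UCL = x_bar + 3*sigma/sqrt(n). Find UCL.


UCL = 37.9 + 3 * 1.3 / sqrt(6)

39.49


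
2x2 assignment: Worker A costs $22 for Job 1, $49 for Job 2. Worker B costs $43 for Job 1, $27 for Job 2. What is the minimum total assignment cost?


Option 1: A->1 + B->2 = $22 + $27 = $49
Option 2: A->2 + B->1 = $49 + $43 = $92
Min cost = min($49, $92) = $49

$49


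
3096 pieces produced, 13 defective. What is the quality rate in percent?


Formula: Quality Rate = Good Pieces / Total Pieces * 100
Good pieces = 3096 - 13 = 3083
QR = 3083 / 3096 * 100 = 99.6%

99.6%


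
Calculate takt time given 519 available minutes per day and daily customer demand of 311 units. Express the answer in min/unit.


Formula: Takt Time = Available Production Time / Customer Demand
Takt = 519 min/day / 311 units/day
Takt = 1.67 min/unit

1.67 min/unit


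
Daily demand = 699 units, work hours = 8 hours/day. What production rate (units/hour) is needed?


Formula: Production Rate = Daily Demand / Available Hours
Rate = 699 units/day / 8 hours/day
Rate = 87.4 units/hour

87.4 units/hour


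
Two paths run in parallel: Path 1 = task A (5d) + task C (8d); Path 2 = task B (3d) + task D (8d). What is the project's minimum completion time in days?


Path 1 = 5 + 8 = 13 days
Path 2 = 3 + 8 = 11 days
Duration = max(13, 11) = 13 days

13 days


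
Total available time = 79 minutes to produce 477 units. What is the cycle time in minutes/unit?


Formula: CT = Available Time / Number of Units
CT = 79 min / 477 units
CT = 0.17 min/unit

0.17 min/unit


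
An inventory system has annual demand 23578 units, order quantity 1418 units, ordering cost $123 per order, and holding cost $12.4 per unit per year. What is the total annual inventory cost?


TC = 23578/1418 * 123 + 1418/2 * 12.4

$10836.80


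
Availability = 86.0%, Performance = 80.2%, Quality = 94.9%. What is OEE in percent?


Formula: OEE = Availability * Performance * Quality / 10000
A * P = 86.0% * 80.2% / 100 = 68.97%
OEE = 68.97% * 94.9% / 100 = 65.5%

65.5%


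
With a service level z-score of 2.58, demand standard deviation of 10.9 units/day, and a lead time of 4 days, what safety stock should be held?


Formula: SS = z * sigma_d * sqrt(LT)
sqrt(LT) = sqrt(4) = 2.0
SS = 2.58 * 10.9 * 2.0
SS = 56.2 units

56.2 units


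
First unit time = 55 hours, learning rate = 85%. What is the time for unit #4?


Formula: T_n = T_1 * (learning_rate)^(log2(n)) where learning_rate = rate/100
Doublings = log2(4) = 2
T_n = 55 * 0.85^2
T_n = 55 * 0.7225 = 39.7 hours

39.7 hours


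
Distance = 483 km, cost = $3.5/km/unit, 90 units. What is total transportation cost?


TC = dist * cost * units = 483 * 3.5 * 90 = $152145.00

$152145.00


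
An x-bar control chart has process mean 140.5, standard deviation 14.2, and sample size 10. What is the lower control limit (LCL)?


LCL = 140.5 - 3 * 14.2 / sqrt(10)

127.03


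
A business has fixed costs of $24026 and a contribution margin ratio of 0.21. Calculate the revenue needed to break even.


Formula: BER = Fixed Costs / Contribution Margin Ratio
BER = $24026 / 0.21
BER = $114409.52 (to the nearest cent)

$114409.52


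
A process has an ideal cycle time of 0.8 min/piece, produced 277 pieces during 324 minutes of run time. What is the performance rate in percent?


Formula: Performance = (Ideal CT * Total Count) / Run Time * 100
Ideal output time = 0.8 * 277 = 221.6 min
Performance = 221.6 / 324 * 100 = 68.4%

68.4%


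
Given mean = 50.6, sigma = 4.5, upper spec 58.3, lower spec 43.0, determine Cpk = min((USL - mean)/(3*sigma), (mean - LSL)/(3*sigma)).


Cpu = (58.3 - 50.6) / (3 * 4.5) = 0.57
Cpl = (50.6 - 43.0) / (3 * 4.5) = 0.56
Cpk = min(0.57, 0.56) = 0.56

0.56


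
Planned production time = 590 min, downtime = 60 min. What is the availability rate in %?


Formula: Availability = (Planned Time - Downtime) / Planned Time * 100
Uptime = 590 - 60 = 530 min
Availability = 530 / 590 * 100 = 89.8%

89.8%


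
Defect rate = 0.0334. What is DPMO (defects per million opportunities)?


DPMO = defect_rate * 1000000 = 0.0334 * 1000000

33400


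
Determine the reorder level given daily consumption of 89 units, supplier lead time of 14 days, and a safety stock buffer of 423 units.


Formula: ROP = (Daily Demand * Lead Time) + Safety Stock
Demand during lead time = 89 * 14 = 1246 units
ROP = 1246 + 423 = 1669 units

1669 units


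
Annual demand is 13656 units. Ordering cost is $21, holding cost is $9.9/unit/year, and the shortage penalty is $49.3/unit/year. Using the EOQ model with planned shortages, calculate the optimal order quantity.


Formula: EOQ* = sqrt(2DS/H) * sqrt((H+P)/P)
Base EOQ = sqrt(2*13656*21/9.9) = 240.7 units
Correction = sqrt((9.9+49.3)/49.3) = 1.09582
EOQ* = 240.7 * 1.09582 = 263.8 units

263.8 units


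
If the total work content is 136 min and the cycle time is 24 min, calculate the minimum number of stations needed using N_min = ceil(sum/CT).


Formula: N_min = ceil(Sum of Task Times / Cycle Time)
N_min = ceil(136 min / 24 min) = ceil(5.6667)
N_min = 6 stations

6


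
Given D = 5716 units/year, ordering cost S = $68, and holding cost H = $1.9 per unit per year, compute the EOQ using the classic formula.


Formula: EOQ = sqrt(2 * D * S / H)
Numerator: 2 * 5716 * 68 = 777376
2DS/H = 777376 / 1.9 = 409145.3
EOQ = sqrt(409145.3) = 639.6 units

639.6 units


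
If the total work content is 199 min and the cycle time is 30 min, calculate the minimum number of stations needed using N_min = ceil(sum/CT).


Formula: N_min = ceil(Sum of Task Times / Cycle Time)
N_min = ceil(199 min / 30 min) = ceil(6.6333)
N_min = 7 stations

7


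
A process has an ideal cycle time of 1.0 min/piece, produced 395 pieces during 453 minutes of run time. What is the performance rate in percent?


Formula: Performance = (Ideal CT * Total Count) / Run Time * 100
Ideal output time = 1.0 * 395 = 395.0 min
Performance = 395.0 / 453 * 100 = 87.2%

87.2%


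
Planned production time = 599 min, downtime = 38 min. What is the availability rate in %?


Formula: Availability = (Planned Time - Downtime) / Planned Time * 100
Uptime = 599 - 38 = 561 min
Availability = 561 / 599 * 100 = 93.7%

93.7%


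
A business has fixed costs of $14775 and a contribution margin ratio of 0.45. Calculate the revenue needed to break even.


Formula: BER = Fixed Costs / Contribution Margin Ratio
BER = $14775 / 0.45
BER = $32833.33 (to the nearest cent)

$32833.33


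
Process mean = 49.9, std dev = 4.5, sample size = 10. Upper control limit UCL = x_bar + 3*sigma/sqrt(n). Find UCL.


UCL = 49.9 + 3 * 4.5 / sqrt(10)

54.17


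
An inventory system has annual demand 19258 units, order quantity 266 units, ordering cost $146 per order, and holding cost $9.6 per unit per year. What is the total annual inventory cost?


TC = 19258/266 * 146 + 266/2 * 9.6

$11846.98


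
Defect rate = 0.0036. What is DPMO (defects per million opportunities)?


DPMO = defect_rate * 1000000 = 0.0036 * 1000000

3600


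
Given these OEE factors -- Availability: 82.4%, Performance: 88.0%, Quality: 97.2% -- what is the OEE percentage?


Formula: OEE = Availability * Performance * Quality / 10000
A * P = 82.4% * 88.0% / 100 = 72.51%
OEE = 72.51% * 97.2% / 100 = 70.5%

70.5%


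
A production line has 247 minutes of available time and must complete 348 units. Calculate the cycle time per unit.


Formula: CT = Available Time / Number of Units
CT = 247 min / 348 units
CT = 0.71 min/unit

0.71 min/unit


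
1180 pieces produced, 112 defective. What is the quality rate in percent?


Formula: Quality Rate = Good Pieces / Total Pieces * 100
Good pieces = 1180 - 112 = 1068
QR = 1068 / 1180 * 100 = 90.5%

90.5%


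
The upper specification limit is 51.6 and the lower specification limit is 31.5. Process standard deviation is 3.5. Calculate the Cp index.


Cp = (51.6 - 31.5) / (6 * 3.5)

0.96


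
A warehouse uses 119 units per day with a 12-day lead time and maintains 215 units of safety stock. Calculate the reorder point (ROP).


Formula: ROP = (Daily Demand * Lead Time) + Safety Stock
Demand during lead time = 119 * 12 = 1428 units
ROP = 1428 + 215 = 1643 units

1643 units


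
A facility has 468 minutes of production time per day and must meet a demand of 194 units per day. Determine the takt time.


Formula: Takt Time = Available Production Time / Customer Demand
Takt = 468 min/day / 194 units/day
Takt = 2.41 min/unit

2.41 min/unit


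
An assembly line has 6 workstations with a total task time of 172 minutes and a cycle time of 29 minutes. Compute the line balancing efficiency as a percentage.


Formula: Efficiency = Sum of Task Times / (N_stations * CT) * 100
Total station capacity = 6 stations * 29 min = 174 min
Efficiency = 172 / 174 * 100 = 98.9%

98.9%


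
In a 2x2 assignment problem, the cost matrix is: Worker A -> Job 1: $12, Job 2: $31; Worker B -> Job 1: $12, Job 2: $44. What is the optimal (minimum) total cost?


Option 1: A->1 + B->2 = $12 + $44 = $56
Option 2: A->2 + B->1 = $31 + $12 = $43
Min cost = min($56, $43) = $43

$43


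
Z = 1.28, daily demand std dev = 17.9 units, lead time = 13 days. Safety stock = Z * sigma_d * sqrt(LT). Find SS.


Formula: SS = z * sigma_d * sqrt(LT)
sqrt(LT) = sqrt(13) = 3.6056
SS = 1.28 * 17.9 * 3.6056
SS = 82.6 units

82.6 units


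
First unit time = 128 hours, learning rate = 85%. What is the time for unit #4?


Formula: T_n = T_1 * (learning_rate)^(log2(n)) where learning_rate = rate/100
Doublings = log2(4) = 2
T_n = 128 * 0.85^2
T_n = 128 * 0.7225 = 92.5 hours

92.5 hours


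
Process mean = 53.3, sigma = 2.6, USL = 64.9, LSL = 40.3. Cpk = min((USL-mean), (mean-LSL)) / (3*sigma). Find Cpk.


Cpu = (64.9 - 53.3) / (3 * 2.6) = 1.49
Cpl = (53.3 - 40.3) / (3 * 2.6) = 1.67
Cpk = min(1.49, 1.67) = 1.49

1.49


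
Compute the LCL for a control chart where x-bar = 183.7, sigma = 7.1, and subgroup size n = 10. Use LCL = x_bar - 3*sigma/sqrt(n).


LCL = 183.7 - 3 * 7.1 / sqrt(10)

176.96


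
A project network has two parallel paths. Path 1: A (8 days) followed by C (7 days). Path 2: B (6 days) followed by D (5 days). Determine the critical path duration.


Path 1 = 8 + 7 = 15 days
Path 2 = 6 + 5 = 11 days
Duration = max(15, 11) = 15 days

15 days


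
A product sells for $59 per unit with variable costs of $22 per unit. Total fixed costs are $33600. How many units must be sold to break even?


Formula: BEQ = Fixed Costs / (Price - Variable Cost)
Contribution margin = $59 - $22 = $37/unit
BEQ = ceil($33600 / $37/unit) = ceil(908.11) = 909 units

909 units


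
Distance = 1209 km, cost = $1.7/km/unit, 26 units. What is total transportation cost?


TC = dist * cost * units = 1209 * 1.7 * 26 = $53437.80

$53437.80


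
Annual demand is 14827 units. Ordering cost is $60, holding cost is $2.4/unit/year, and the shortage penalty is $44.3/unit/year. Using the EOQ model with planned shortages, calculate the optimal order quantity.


Formula: EOQ* = sqrt(2DS/H) * sqrt((H+P)/P)
Base EOQ = sqrt(2*14827*60/2.4) = 861.02 units
Correction = sqrt((2.4+44.3)/44.3) = 1.02673
EOQ* = 861.02 * 1.02673 = 884.0 units

884.0 units


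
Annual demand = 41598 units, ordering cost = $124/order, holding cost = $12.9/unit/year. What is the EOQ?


Formula: EOQ = sqrt(2 * D * S / H)
Numerator: 2 * 41598 * 124 = 10316304
2DS/H = 10316304 / 12.9 = 799713.5
EOQ = sqrt(799713.5) = 894.3 units

894.3 units


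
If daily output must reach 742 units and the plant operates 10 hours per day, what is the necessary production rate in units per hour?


Formula: Production Rate = Daily Demand / Available Hours
Rate = 742 units/day / 10 hours/day
Rate = 74.2 units/hour

74.2 units/hour


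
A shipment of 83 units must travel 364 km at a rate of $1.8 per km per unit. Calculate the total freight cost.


TC = dist * cost * units = 364 * 1.8 * 83 = $54381.60

$54381.60


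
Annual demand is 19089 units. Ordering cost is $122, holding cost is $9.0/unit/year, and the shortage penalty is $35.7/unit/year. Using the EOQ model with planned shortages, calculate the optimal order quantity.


Formula: EOQ* = sqrt(2DS/H) * sqrt((H+P)/P)
Base EOQ = sqrt(2*19089*122/9.0) = 719.39 units
Correction = sqrt((9.0+35.7)/35.7) = 1.11897
EOQ* = 719.39 * 1.11897 = 805.0 units

805.0 units


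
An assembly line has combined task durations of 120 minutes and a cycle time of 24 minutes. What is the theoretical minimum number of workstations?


Formula: N_min = ceil(Sum of Task Times / Cycle Time)
N_min = ceil(120 min / 24 min) = ceil(5.0)
N_min = 5 stations

5


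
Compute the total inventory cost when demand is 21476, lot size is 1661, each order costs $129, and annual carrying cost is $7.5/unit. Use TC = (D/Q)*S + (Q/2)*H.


TC = 21476/1661 * 129 + 1661/2 * 7.5

$7896.66


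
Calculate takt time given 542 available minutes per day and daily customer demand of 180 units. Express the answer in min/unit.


Formula: Takt Time = Available Production Time / Customer Demand
Takt = 542 min/day / 180 units/day
Takt = 3.01 min/unit

3.01 min/unit


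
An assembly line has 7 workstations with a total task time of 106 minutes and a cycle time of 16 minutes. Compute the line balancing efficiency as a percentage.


Formula: Efficiency = Sum of Task Times / (N_stations * CT) * 100
Total station capacity = 7 stations * 16 min = 112 min
Efficiency = 106 / 112 * 100 = 94.6%

94.6%


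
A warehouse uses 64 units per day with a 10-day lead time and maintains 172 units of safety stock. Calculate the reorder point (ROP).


Formula: ROP = (Daily Demand * Lead Time) + Safety Stock
Demand during lead time = 64 * 10 = 640 units
ROP = 640 + 172 = 812 units

812 units


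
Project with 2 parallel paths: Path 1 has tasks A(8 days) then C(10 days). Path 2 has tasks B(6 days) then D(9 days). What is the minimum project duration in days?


Path 1 = 8 + 10 = 18 days
Path 2 = 6 + 9 = 15 days
Duration = max(18, 15) = 18 days

18 days


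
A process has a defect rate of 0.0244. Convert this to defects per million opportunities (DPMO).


DPMO = defect_rate * 1000000 = 0.0244 * 1000000

24400


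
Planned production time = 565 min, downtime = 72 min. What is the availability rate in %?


Formula: Availability = (Planned Time - Downtime) / Planned Time * 100
Uptime = 565 - 72 = 493 min
Availability = 493 / 565 * 100 = 87.3%

87.3%


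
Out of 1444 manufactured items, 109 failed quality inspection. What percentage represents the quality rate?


Formula: Quality Rate = Good Pieces / Total Pieces * 100
Good pieces = 1444 - 109 = 1335
QR = 1335 / 1444 * 100 = 92.5%

92.5%


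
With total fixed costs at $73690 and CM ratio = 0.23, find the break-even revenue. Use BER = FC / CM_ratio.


Formula: BER = Fixed Costs / Contribution Margin Ratio
BER = $73690 / 0.23
BER = $320391.30 (to the nearest cent)

$320391.30


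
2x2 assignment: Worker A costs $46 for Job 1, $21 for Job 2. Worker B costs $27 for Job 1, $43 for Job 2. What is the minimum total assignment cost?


Option 1: A->1 + B->2 = $46 + $43 = $89
Option 2: A->2 + B->1 = $21 + $27 = $48
Min cost = min($89, $48) = $48

$48


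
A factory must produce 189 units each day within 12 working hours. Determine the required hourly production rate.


Formula: Production Rate = Daily Demand / Available Hours
Rate = 189 units/day / 12 hours/day
Rate = 15.8 units/hour

15.8 units/hour


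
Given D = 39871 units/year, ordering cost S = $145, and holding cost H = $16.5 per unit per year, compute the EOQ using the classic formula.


Formula: EOQ = sqrt(2 * D * S / H)
Numerator: 2 * 39871 * 145 = 11562590
2DS/H = 11562590 / 16.5 = 700763.0
EOQ = sqrt(700763.0) = 837.1 units

837.1 units


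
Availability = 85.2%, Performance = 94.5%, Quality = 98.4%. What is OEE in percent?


Formula: OEE = Availability * Performance * Quality / 10000
A * P = 85.2% * 94.5% / 100 = 80.51%
OEE = 80.51% * 98.4% / 100 = 79.2%

79.2%


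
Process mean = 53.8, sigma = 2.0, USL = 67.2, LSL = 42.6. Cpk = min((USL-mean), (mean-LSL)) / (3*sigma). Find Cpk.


Cpu = (67.2 - 53.8) / (3 * 2.0) = 2.23
Cpl = (53.8 - 42.6) / (3 * 2.0) = 1.87
Cpk = min(2.23, 1.87) = 1.87

1.87


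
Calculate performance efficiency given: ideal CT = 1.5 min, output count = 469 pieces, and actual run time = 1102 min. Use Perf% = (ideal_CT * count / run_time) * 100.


Formula: Performance = (Ideal CT * Total Count) / Run Time * 100
Ideal output time = 1.5 * 469 = 703.5 min
Performance = 703.5 / 1102 * 100 = 63.8%

63.8%


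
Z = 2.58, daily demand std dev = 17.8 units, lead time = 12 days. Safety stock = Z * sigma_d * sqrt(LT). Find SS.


Formula: SS = z * sigma_d * sqrt(LT)
sqrt(LT) = sqrt(12) = 3.4641
SS = 2.58 * 17.8 * 3.4641
SS = 159.1 units

159.1 units


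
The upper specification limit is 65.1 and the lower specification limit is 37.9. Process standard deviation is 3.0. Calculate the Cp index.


Cp = (65.1 - 37.9) / (6 * 3.0)

1.51


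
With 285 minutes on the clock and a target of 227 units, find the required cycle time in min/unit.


Formula: CT = Available Time / Number of Units
CT = 285 min / 227 units
CT = 1.26 min/unit

1.26 min/unit


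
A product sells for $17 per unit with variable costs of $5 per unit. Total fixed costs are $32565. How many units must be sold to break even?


Formula: BEQ = Fixed Costs / (Price - Variable Cost)
Contribution margin = $17 - $5 = $12/unit
BEQ = ceil($32565 / $12/unit) = ceil(2713.75) = 2714 units

2714 units


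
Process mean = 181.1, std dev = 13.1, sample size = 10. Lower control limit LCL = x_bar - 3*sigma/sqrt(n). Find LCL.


LCL = 181.1 - 3 * 13.1 / sqrt(10)

168.67


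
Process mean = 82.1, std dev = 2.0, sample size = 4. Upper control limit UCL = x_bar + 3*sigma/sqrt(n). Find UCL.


UCL = 82.1 + 3 * 2.0 / sqrt(4)

85.1


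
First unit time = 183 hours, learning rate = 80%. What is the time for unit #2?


Formula: T_n = T_1 * (learning_rate)^(log2(n)) where learning_rate = rate/100
Doublings = log2(2) = 1
T_n = 183 * 0.8^1
T_n = 183 * 0.8 = 146.4 hours

146.4 hours


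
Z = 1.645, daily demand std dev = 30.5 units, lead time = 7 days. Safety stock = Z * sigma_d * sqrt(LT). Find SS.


Formula: SS = z * sigma_d * sqrt(LT)
sqrt(LT) = sqrt(7) = 2.6458
SS = 1.645 * 30.5 * 2.6458
SS = 132.7 units

132.7 units


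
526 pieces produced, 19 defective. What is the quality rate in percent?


Formula: Quality Rate = Good Pieces / Total Pieces * 100
Good pieces = 526 - 19 = 507
QR = 507 / 526 * 100 = 96.4%

96.4%


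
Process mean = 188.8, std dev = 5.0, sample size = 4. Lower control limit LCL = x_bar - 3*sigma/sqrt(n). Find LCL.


LCL = 188.8 - 3 * 5.0 / sqrt(4)

181.3


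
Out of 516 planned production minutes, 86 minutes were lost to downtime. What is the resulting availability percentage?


Formula: Availability = (Planned Time - Downtime) / Planned Time * 100
Uptime = 516 - 86 = 430 min
Availability = 430 / 516 * 100 = 83.3%

83.3%


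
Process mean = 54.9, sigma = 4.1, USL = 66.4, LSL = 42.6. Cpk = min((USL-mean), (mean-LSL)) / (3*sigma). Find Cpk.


Cpu = (66.4 - 54.9) / (3 * 4.1) = 0.93
Cpl = (54.9 - 42.6) / (3 * 4.1) = 1.0
Cpk = min(0.93, 1.0) = 0.93

0.93


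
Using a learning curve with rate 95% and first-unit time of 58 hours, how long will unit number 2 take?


Formula: T_n = T_1 * (learning_rate)^(log2(n)) where learning_rate = rate/100
Doublings = log2(2) = 1
T_n = 58 * 0.95^1
T_n = 58 * 0.95 = 55.1 hours

55.1 hours


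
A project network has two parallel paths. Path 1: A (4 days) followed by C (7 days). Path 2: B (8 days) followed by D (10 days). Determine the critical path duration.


Path 1 = 4 + 7 = 11 days
Path 2 = 8 + 10 = 18 days
Duration = max(11, 18) = 18 days

18 days


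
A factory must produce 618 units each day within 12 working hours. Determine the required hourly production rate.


Formula: Production Rate = Daily Demand / Available Hours
Rate = 618 units/day / 12 hours/day
Rate = 51.5 units/hour

51.5 units/hour


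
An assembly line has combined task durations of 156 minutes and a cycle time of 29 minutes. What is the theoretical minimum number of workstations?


Formula: N_min = ceil(Sum of Task Times / Cycle Time)
N_min = ceil(156 min / 29 min) = ceil(5.3793)
N_min = 6 stations

6


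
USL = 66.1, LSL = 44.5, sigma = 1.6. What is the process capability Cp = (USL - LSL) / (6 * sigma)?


Cp = (66.1 - 44.5) / (6 * 1.6)

2.25


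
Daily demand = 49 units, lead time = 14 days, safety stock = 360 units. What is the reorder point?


Formula: ROP = (Daily Demand * Lead Time) + Safety Stock
Demand during lead time = 49 * 14 = 686 units
ROP = 686 + 360 = 1046 units

1046 units


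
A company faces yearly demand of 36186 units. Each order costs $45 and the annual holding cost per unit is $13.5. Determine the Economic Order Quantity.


Formula: EOQ = sqrt(2 * D * S / H)
Numerator: 2 * 36186 * 45 = 3256740
2DS/H = 3256740 / 13.5 = 241240.0
EOQ = sqrt(241240.0) = 491.2 units

491.2 units


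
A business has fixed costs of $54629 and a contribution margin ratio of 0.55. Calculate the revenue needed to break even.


Formula: BER = Fixed Costs / Contribution Margin Ratio
BER = $54629 / 0.55
BER = $99325.45 (to the nearest cent)

$99325.45


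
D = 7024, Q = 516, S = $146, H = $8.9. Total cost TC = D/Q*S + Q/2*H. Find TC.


TC = 7024/516 * 146 + 516/2 * 8.9

$4283.61


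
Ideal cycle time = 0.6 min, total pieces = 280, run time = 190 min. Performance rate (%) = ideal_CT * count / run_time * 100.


Formula: Performance = (Ideal CT * Total Count) / Run Time * 100
Ideal output time = 0.6 * 280 = 168.0 min
Performance = 168.0 / 190 * 100 = 88.4%

88.4%


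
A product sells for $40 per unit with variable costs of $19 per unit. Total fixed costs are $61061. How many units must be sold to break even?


Formula: BEQ = Fixed Costs / (Price - Variable Cost)
Contribution margin = $40 - $19 = $21/unit
BEQ = ceil($61061 / $21/unit) = ceil(2907.67) = 2908 units

2908 units


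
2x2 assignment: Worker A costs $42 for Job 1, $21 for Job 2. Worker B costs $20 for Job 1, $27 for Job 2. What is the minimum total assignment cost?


Option 1: A->1 + B->2 = $42 + $27 = $69
Option 2: A->2 + B->1 = $21 + $20 = $41
Min cost = min($69, $41) = $41

$41


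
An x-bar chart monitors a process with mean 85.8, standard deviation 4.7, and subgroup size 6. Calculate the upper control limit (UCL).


UCL = 85.8 + 3 * 4.7 / sqrt(6)

91.56


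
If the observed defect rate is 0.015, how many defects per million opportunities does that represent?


DPMO = defect_rate * 1000000 = 0.015 * 1000000

15000


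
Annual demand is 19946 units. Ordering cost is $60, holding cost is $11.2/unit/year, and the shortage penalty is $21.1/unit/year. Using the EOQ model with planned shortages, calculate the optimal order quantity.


Formula: EOQ* = sqrt(2DS/H) * sqrt((H+P)/P)
Base EOQ = sqrt(2*19946*60/11.2) = 462.28 units
Correction = sqrt((11.2+21.1)/21.1) = 1.23726
EOQ* = 462.28 * 1.23726 = 572.0 units

572.0 units


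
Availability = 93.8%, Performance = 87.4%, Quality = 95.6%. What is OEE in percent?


Formula: OEE = Availability * Performance * Quality / 10000
A * P = 93.8% * 87.4% / 100 = 81.98%
OEE = 81.98% * 95.6% / 100 = 78.4%

78.4%


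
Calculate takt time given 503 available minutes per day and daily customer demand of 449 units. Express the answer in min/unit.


Formula: Takt Time = Available Production Time / Customer Demand
Takt = 503 min/day / 449 units/day
Takt = 1.12 min/unit

1.12 min/unit


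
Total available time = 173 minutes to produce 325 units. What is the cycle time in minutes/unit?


Formula: CT = Available Time / Number of Units
CT = 173 min / 325 units
CT = 0.53 min/unit

0.53 min/unit


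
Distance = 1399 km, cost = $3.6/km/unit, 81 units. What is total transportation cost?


TC = dist * cost * units = 1399 * 3.6 * 81 = $407948.40

$407948.40


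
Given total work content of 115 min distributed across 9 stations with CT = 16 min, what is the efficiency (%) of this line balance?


Formula: Efficiency = Sum of Task Times / (N_stations * CT) * 100
Total station capacity = 9 stations * 16 min = 144 min
Efficiency = 115 / 144 * 100 = 79.9%

79.9%


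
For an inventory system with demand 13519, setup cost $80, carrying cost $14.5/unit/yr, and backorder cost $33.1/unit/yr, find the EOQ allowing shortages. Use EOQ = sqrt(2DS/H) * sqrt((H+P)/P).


Formula: EOQ* = sqrt(2DS/H) * sqrt((H+P)/P)
Base EOQ = sqrt(2*13519*80/14.5) = 386.23 units
Correction = sqrt((14.5+33.1)/33.1) = 1.19919
EOQ* = 386.23 * 1.19919 = 463.2 units

463.2 units


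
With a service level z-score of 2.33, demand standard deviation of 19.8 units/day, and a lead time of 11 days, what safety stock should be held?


Formula: SS = z * sigma_d * sqrt(LT)
sqrt(LT) = sqrt(11) = 3.3166
SS = 2.33 * 19.8 * 3.3166
SS = 153.0 units

153.0 units


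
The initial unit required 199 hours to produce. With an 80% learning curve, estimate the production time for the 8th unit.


Formula: T_n = T_1 * (learning_rate)^(log2(n)) where learning_rate = rate/100
Doublings = log2(8) = 3
T_n = 199 * 0.8^3
T_n = 199 * 0.512 = 101.9 hours

101.9 hours


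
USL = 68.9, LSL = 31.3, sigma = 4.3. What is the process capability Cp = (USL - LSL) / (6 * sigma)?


Cp = (68.9 - 31.3) / (6 * 4.3)

1.46


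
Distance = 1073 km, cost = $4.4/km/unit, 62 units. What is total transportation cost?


TC = dist * cost * units = 1073 * 4.4 * 62 = $292714.40

$292714.40


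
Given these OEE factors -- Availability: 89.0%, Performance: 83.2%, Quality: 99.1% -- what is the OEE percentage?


Formula: OEE = Availability * Performance * Quality / 10000
A * P = 89.0% * 83.2% / 100 = 74.05%
OEE = 74.05% * 99.1% / 100 = 73.4%

73.4%


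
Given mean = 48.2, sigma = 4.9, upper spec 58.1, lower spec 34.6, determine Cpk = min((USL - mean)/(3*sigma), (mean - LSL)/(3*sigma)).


Cpu = (58.1 - 48.2) / (3 * 4.9) = 0.67
Cpl = (48.2 - 34.6) / (3 * 4.9) = 0.93
Cpk = min(0.67, 0.93) = 0.67

0.67


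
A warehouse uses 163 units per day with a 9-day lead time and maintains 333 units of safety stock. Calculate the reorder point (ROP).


Formula: ROP = (Daily Demand * Lead Time) + Safety Stock
Demand during lead time = 163 * 9 = 1467 units
ROP = 1467 + 333 = 1800 units

1800 units


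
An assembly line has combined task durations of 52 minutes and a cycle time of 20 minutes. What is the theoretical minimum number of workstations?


Formula: N_min = ceil(Sum of Task Times / Cycle Time)
N_min = ceil(52 min / 20 min) = ceil(2.6)
N_min = 3 stations

3


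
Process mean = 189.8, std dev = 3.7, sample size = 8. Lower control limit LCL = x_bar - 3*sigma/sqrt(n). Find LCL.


LCL = 189.8 - 3 * 3.7 / sqrt(8)

185.88


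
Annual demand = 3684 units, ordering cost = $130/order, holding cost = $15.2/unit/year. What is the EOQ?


Formula: EOQ = sqrt(2 * D * S / H)
Numerator: 2 * 3684 * 130 = 957840
2DS/H = 957840 / 15.2 = 63015.8
EOQ = sqrt(63015.8) = 251.0 units

251.0 units


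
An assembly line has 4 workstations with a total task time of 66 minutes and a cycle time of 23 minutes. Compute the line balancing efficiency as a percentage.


Formula: Efficiency = Sum of Task Times / (N_stations * CT) * 100
Total station capacity = 4 stations * 23 min = 92 min
Efficiency = 66 / 92 * 100 = 71.7%

71.7%


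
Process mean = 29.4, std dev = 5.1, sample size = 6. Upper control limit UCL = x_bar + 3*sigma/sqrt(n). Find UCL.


UCL = 29.4 + 3 * 5.1 / sqrt(6)

35.65


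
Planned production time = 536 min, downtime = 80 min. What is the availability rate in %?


Formula: Availability = (Planned Time - Downtime) / Planned Time * 100
Uptime = 536 - 80 = 456 min
Availability = 456 / 536 * 100 = 85.1%

85.1%


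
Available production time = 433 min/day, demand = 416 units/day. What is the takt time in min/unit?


Formula: Takt Time = Available Production Time / Customer Demand
Takt = 433 min/day / 416 units/day
Takt = 1.04 min/unit

1.04 min/unit


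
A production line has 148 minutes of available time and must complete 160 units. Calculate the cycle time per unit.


Formula: CT = Available Time / Number of Units
CT = 148 min / 160 units
CT = 0.93 min/unit

0.93 min/unit


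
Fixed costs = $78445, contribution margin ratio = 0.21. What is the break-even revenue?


Formula: BER = Fixed Costs / Contribution Margin Ratio
BER = $78445 / 0.21
BER = $373547.62 (to the nearest cent)

$373547.62


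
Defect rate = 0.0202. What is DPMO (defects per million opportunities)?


DPMO = defect_rate * 1000000 = 0.0202 * 1000000

20200


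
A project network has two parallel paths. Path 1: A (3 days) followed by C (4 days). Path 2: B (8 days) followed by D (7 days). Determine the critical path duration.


Path 1 = 3 + 4 = 7 days
Path 2 = 8 + 7 = 15 days
Duration = max(7, 15) = 15 days

15 days


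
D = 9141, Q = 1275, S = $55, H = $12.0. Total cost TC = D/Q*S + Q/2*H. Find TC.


TC = 9141/1275 * 55 + 1275/2 * 12.0

$8044.32


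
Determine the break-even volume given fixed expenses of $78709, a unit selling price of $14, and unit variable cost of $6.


Formula: BEQ = Fixed Costs / (Price - Variable Cost)
Contribution margin = $14 - $6 = $8/unit
BEQ = ceil($78709 / $8/unit) = ceil(9838.62) = 9839 units

9839 units


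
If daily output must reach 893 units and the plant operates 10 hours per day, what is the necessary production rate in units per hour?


Formula: Production Rate = Daily Demand / Available Hours
Rate = 893 units/day / 10 hours/day
Rate = 89.3 units/hour

89.3 units/hour


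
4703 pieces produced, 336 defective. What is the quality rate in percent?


Formula: Quality Rate = Good Pieces / Total Pieces * 100
Good pieces = 4703 - 336 = 4367
QR = 4367 / 4703 * 100 = 92.9%

92.9%


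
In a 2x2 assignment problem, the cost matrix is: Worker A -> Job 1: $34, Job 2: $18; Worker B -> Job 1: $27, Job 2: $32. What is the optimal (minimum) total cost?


Option 1: A->1 + B->2 = $34 + $32 = $66
Option 2: A->2 + B->1 = $18 + $27 = $45
Min cost = min($66, $45) = $45

$45


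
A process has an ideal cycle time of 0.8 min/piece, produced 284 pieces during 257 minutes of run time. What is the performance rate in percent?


Formula: Performance = (Ideal CT * Total Count) / Run Time * 100
Ideal output time = 0.8 * 284 = 227.2 min
Performance = 227.2 / 257 * 100 = 88.4%

88.4%


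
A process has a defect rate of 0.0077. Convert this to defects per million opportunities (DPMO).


DPMO = defect_rate * 1000000 = 0.0077 * 1000000

7700


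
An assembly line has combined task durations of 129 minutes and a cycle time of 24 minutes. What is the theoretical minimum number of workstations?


Formula: N_min = ceil(Sum of Task Times / Cycle Time)
N_min = ceil(129 min / 24 min) = ceil(5.375)
N_min = 6 stations

6


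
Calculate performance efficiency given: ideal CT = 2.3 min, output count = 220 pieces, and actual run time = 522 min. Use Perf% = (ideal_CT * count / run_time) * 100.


Formula: Performance = (Ideal CT * Total Count) / Run Time * 100
Ideal output time = 2.3 * 220 = 506.0 min
Performance = 506.0 / 522 * 100 = 96.9%

96.9%


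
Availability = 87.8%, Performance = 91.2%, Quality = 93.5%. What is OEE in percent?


Formula: OEE = Availability * Performance * Quality / 10000
A * P = 87.8% * 91.2% / 100 = 80.07%
OEE = 80.07% * 93.5% / 100 = 74.9%

74.9%


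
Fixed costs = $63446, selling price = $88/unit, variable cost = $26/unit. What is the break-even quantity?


Formula: BEQ = Fixed Costs / (Price - Variable Cost)
Contribution margin = $88 - $26 = $62/unit
BEQ = ceil($63446 / $62/unit) = ceil(1023.32) = 1024 units

1024 units


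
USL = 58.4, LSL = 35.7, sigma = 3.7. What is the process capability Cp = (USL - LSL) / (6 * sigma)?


Cp = (58.4 - 35.7) / (6 * 3.7)

1.02


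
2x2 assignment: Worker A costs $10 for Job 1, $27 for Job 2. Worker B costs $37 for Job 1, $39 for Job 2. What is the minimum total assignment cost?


Option 1: A->1 + B->2 = $10 + $39 = $49
Option 2: A->2 + B->1 = $27 + $37 = $64
Min cost = min($49, $64) = $49

$49


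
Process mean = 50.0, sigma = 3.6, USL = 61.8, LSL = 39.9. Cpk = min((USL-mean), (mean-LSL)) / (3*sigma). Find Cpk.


Cpu = (61.8 - 50.0) / (3 * 3.6) = 1.09
Cpl = (50.0 - 39.9) / (3 * 3.6) = 0.94
Cpk = min(1.09, 0.94) = 0.94

0.94


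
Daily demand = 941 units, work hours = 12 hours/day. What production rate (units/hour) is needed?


Formula: Production Rate = Daily Demand / Available Hours
Rate = 941 units/day / 12 hours/day
Rate = 78.4 units/hour

78.4 units/hour


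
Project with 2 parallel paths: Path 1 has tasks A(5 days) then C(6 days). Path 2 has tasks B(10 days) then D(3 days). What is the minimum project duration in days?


Path 1 = 5 + 6 = 11 days
Path 2 = 10 + 3 = 13 days
Duration = max(11, 13) = 13 days

13 days


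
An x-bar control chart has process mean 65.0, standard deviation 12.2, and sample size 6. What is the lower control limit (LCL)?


LCL = 65.0 - 3 * 12.2 / sqrt(6)

50.06


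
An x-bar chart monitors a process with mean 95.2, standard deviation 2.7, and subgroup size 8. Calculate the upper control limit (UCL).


UCL = 95.2 + 3 * 2.7 / sqrt(8)

98.06


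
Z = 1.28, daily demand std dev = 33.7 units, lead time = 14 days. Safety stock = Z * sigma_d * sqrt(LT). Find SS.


Formula: SS = z * sigma_d * sqrt(LT)
sqrt(LT) = sqrt(14) = 3.7417
SS = 1.28 * 33.7 * 3.7417
SS = 161.4 units

161.4 units


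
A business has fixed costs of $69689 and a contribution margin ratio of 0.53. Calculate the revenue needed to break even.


Formula: BER = Fixed Costs / Contribution Margin Ratio
BER = $69689 / 0.53
BER = $131488.68 (to the nearest cent)

$131488.68


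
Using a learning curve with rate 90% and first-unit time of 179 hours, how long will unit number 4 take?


Formula: T_n = T_1 * (learning_rate)^(log2(n)) where learning_rate = rate/100
Doublings = log2(4) = 2
T_n = 179 * 0.9^2
T_n = 179 * 0.81 = 145.0 hours

145.0 hours


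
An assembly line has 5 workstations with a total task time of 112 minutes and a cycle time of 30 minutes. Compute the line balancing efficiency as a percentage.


Formula: Efficiency = Sum of Task Times / (N_stations * CT) * 100
Total station capacity = 5 stations * 30 min = 150 min
Efficiency = 112 / 150 * 100 = 74.7%

74.7%


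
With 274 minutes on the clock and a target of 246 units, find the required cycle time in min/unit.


Formula: CT = Available Time / Number of Units
CT = 274 min / 246 units
CT = 1.11 min/unit

1.11 min/unit


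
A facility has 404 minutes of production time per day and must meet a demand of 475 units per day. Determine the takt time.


Formula: Takt Time = Available Production Time / Customer Demand
Takt = 404 min/day / 475 units/day
Takt = 0.85 min/unit

0.85 min/unit


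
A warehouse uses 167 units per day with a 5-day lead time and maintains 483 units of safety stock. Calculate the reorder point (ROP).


Formula: ROP = (Daily Demand * Lead Time) + Safety Stock
Demand during lead time = 167 * 5 = 835 units
ROP = 835 + 483 = 1318 units

1318 units


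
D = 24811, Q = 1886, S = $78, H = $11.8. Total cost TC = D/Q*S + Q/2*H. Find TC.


TC = 24811/1886 * 78 + 1886/2 * 11.8

$12153.52


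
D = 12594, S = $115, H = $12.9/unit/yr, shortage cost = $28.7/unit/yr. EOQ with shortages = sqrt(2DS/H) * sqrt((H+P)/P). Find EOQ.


Formula: EOQ* = sqrt(2DS/H) * sqrt((H+P)/P)
Base EOQ = sqrt(2*12594*115/12.9) = 473.86 units
Correction = sqrt((12.9+28.7)/28.7) = 1.20394
EOQ* = 473.86 * 1.20394 = 570.5 units

570.5 units


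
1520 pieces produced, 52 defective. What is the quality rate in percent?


Formula: Quality Rate = Good Pieces / Total Pieces * 100
Good pieces = 1520 - 52 = 1468
QR = 1468 / 1520 * 100 = 96.6%

96.6%


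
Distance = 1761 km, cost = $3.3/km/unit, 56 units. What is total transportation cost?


TC = dist * cost * units = 1761 * 3.3 * 56 = $325432.80

$325432.80


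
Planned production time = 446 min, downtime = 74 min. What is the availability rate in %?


Formula: Availability = (Planned Time - Downtime) / Planned Time * 100
Uptime = 446 - 74 = 372 min
Availability = 372 / 446 * 100 = 83.4%

83.4%


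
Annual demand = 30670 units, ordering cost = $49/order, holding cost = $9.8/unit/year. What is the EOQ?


Formula: EOQ = sqrt(2 * D * S / H)
Numerator: 2 * 30670 * 49 = 3005660
2DS/H = 3005660 / 9.8 = 306700.0
EOQ = sqrt(306700.0) = 553.8 units

553.8 units


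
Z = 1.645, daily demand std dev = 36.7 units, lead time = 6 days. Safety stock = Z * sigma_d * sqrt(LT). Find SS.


Formula: SS = z * sigma_d * sqrt(LT)
sqrt(LT) = sqrt(6) = 2.4495
SS = 1.645 * 36.7 * 2.4495
SS = 147.9 units

147.9 units


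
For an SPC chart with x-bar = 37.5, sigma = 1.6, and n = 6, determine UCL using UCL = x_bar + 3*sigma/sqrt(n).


UCL = 37.5 + 3 * 1.6 / sqrt(6)

39.46


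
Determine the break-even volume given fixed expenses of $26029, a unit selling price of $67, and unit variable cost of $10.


Formula: BEQ = Fixed Costs / (Price - Variable Cost)
Contribution margin = $67 - $10 = $57/unit
BEQ = ceil($26029 / $57/unit) = ceil(456.65) = 457 units

457 units


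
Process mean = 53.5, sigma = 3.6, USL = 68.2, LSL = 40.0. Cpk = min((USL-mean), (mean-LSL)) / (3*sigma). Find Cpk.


Cpu = (68.2 - 53.5) / (3 * 3.6) = 1.36
Cpl = (53.5 - 40.0) / (3 * 3.6) = 1.25
Cpk = min(1.36, 1.25) = 1.25

1.25


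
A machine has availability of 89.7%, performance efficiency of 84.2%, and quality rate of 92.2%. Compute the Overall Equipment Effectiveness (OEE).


Formula: OEE = Availability * Performance * Quality / 10000
A * P = 89.7% * 84.2% / 100 = 75.53%
OEE = 75.53% * 92.2% / 100 = 69.6%

69.6%


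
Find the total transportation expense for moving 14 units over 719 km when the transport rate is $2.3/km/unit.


TC = dist * cost * units = 719 * 2.3 * 14 = $23151.80

$23151.80


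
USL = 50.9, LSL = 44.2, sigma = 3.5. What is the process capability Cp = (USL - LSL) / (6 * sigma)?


Cp = (50.9 - 44.2) / (6 * 3.5)

0.32


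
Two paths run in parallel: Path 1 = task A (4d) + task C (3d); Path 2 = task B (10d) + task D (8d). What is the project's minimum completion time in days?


Path 1 = 4 + 3 = 7 days
Path 2 = 10 + 8 = 18 days
Duration = max(7, 18) = 18 days

18 days


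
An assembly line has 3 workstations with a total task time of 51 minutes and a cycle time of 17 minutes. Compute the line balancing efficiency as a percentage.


Formula: Efficiency = Sum of Task Times / (N_stations * CT) * 100
Total station capacity = 3 stations * 17 min = 51 min
Efficiency = 51 / 51 * 100 = 100.0%

100.0%


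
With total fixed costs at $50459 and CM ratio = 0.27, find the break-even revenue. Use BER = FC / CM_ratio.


Formula: BER = Fixed Costs / Contribution Margin Ratio
BER = $50459 / 0.27
BER = $186885.19 (to the nearest cent)

$186885.19


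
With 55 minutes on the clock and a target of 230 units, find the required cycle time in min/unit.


Formula: CT = Available Time / Number of Units
CT = 55 min / 230 units
CT = 0.24 min/unit

0.24 min/unit
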